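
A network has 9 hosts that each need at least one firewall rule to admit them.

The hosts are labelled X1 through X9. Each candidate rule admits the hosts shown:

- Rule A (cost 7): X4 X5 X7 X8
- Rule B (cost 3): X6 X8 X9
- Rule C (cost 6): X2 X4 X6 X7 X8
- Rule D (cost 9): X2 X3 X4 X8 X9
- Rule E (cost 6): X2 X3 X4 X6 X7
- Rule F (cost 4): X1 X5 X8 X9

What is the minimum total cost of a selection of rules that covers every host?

E, F together cover every host (E ∪ F = {X1, X2, X3, X4, X5, X6, X7, X8, X9}); total cost 6 + 4 = 10.
The greedy pick B, E, F costs 13; no covering selection beats 10.

10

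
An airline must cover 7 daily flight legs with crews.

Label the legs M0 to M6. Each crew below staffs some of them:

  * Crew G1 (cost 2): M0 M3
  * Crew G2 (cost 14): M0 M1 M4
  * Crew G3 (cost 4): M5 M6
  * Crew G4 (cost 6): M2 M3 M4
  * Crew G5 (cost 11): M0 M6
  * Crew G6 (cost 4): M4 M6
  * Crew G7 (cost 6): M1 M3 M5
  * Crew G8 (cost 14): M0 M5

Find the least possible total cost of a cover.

18

G1, G4, G6, G7 together cover every leg (G1 ∪ G4 ∪ G6 ∪ G7 = {M0, M1, M2, M3, M4, M5, M6}); total cost 2 + 6 + 4 + 6 = 18.
No covering selection has total cost below 18.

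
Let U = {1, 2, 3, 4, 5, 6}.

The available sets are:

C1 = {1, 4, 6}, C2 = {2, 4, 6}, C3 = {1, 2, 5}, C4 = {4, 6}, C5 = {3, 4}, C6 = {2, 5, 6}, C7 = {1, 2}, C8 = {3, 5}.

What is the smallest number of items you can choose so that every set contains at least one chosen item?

Take H = {1, 4, 5}. Each listed set contains at least one of these, so H is a hitting set of size 3.
The sets C4, C7, C8 are pairwise disjoint, so any hitting set needs a separate item for each — at least 3. Hence 3 is optimal.

3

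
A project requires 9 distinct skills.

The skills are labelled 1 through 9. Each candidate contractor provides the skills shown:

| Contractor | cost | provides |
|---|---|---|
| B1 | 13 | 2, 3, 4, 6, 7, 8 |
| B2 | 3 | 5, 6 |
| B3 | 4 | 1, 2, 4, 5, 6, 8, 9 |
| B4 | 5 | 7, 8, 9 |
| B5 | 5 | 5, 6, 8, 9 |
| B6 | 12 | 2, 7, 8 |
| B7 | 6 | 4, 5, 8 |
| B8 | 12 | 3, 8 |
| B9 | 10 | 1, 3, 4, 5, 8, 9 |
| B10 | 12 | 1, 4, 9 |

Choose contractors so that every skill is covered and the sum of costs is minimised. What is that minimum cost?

B1, B3 together cover every skill (B1 ∪ B3 = {1, 2, 3, 4, 5, 6, 7, 8, 9}); total cost 13 + 4 = 17.
The greedy pick B3, B4, B9 costs 19; no covering selection beats 17.

17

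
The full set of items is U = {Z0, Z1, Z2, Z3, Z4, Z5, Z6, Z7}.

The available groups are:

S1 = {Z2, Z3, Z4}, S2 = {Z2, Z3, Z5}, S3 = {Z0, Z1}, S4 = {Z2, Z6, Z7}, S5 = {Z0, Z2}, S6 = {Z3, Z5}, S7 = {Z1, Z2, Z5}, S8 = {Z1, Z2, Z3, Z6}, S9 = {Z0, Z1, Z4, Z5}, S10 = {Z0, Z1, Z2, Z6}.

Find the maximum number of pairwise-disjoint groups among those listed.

S3, S4, S6 are pairwise disjoint (S3={Z0,Z1}; S4={Z2,Z6,Z7}; S6={Z3,Z5}).
Every remaining group overlaps one of these, and no 4 of the listed groups are pairwise disjoint, so 3 is the maximum.

3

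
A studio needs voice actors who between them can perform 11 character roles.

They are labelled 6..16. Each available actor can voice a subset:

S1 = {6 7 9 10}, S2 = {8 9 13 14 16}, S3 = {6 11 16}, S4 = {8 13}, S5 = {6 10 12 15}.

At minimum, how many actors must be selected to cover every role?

4

Take {S1, S2, S3, S5}. Their union is {6, 7, 8, 9, 10, 11, 12, 13, 14, 15, 16}, which is all 11 roles.
No 3 of the 5 actors cover everything (all 10 combinations miss at least one role), so 4 is optimal.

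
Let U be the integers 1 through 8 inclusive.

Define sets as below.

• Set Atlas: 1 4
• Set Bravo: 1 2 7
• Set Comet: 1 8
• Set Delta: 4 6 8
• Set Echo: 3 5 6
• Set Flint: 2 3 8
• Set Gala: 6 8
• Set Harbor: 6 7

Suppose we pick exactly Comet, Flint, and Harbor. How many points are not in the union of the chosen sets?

2

Union of Comet, Flint, Harbor = {1, 2, 3, 6, 7, 8}.
Not covered: 4, 5 — 2 points.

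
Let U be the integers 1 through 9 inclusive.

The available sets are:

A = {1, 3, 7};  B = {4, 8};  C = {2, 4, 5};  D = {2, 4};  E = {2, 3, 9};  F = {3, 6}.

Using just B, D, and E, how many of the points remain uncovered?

4

Union of B, D, E = {2, 3, 4, 8, 9}.
Not covered: 1, 5, 6, 7 — 4 points.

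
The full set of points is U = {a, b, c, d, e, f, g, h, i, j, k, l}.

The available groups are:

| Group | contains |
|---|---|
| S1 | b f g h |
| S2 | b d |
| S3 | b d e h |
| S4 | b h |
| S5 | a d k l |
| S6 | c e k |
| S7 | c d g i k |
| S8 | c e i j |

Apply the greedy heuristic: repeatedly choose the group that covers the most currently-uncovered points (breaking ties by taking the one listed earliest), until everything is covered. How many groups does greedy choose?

Greedy: pick S7 (covers 5 new) → pick S1 (covers 3 new) → pick S5 (covers 2 new) → pick S8 (covers 2 new). Total picks: 4.
(The true minimum cover uses only 3 groups, so greedy is not optimal here.)

4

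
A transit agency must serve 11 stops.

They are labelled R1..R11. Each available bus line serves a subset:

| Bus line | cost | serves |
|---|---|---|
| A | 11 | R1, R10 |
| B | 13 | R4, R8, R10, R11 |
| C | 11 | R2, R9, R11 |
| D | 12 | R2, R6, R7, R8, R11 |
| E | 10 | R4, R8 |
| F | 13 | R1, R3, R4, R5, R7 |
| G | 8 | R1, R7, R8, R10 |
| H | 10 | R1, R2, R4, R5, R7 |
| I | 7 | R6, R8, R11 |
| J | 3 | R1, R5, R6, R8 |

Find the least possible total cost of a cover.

C, F, G, J together cover every stop (C ∪ F ∪ G ∪ J = {R1, R2, R3, R4, R5, R6, R7, R8, R9, R10, R11}); total cost 11 + 13 + 8 + 3 = 35.
The greedy pick J, H, C, G, F costs 45; no covering selection beats 35.

35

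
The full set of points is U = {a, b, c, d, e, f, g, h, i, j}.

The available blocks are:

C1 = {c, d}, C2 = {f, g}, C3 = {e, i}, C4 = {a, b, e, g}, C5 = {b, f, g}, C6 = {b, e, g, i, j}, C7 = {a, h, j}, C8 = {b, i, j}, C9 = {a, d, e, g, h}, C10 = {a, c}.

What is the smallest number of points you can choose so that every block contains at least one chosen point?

Take T = {c, g, h, i}. Each listed block contains at least one of these, so T is a hitting set of size 4.
The blocks C1, C3, C5, C7 are pairwise disjoint, so any hitting set needs a separate point for each — at least 4. Hence 4 is optimal.

4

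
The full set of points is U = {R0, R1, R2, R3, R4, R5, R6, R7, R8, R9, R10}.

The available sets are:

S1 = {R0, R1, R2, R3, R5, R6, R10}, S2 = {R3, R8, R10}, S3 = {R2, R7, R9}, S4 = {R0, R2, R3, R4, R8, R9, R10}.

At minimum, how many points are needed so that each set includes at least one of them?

The 2 points {R7, R10} hit every set.
The sets S2, S3 are pairwise disjoint, so any hitting set needs a separate point for each — at least 2. Hence 2 is optimal.

2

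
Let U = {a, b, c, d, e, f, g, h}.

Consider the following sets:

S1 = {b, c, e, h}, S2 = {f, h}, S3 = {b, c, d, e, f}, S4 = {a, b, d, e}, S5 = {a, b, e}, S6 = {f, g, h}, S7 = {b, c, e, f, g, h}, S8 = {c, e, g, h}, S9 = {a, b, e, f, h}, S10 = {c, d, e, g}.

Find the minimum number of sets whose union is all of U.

Take {S9, S10}. Their union is {a, b, c, d, e, f, g, h}, which is all 8 items.
No single set has all 8 items (the largest, S7, has 6), so 2 is optimal.

2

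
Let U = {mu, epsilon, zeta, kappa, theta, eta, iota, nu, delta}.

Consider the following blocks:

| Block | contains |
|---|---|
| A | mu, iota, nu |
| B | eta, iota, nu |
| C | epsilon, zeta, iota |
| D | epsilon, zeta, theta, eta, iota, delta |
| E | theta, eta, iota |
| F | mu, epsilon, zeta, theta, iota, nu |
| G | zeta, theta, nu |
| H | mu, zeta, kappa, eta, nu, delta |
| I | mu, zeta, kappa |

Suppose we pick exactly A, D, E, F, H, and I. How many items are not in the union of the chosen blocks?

Union of A, D, E, F, H, I = {mu, epsilon, zeta, kappa, theta, eta, iota, nu, delta} — that's every item, so 0 are uncovered.

0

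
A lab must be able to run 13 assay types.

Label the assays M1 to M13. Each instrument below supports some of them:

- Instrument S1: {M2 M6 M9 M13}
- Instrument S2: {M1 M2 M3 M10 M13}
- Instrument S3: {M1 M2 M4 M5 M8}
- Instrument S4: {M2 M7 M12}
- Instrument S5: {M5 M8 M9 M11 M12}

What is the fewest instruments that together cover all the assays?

5

Take {S1, S2, S3, S4, S5}. Their union is {M1, M2, M3, M4, M5, M6, M7, M8, M9, M10, M11, M12, M13}, which is all 13 assays.
No 4 of the 5 instruments cover everything (all 5 combinations miss at least one assay), so 5 is optimal.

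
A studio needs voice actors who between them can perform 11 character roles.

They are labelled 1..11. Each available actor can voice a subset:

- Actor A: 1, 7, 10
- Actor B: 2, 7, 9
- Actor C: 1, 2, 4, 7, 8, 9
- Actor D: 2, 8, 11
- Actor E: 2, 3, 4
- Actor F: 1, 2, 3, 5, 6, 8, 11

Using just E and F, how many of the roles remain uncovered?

Union of E, F = {1, 2, 3, 4, 5, 6, 8, 11}.
Not covered: 7, 9, 10 — 3 roles.

3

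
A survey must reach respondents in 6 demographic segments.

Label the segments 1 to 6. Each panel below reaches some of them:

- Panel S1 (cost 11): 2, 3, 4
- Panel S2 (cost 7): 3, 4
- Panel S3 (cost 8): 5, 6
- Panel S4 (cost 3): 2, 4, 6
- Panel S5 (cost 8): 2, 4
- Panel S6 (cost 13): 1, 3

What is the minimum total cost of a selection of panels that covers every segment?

S3, S4, S6 together cover every segment (S3 ∪ S4 ∪ S6 = {1, 2, 3, 4, 5, 6}); total cost 8 + 3 + 13 = 24.
No covering selection has total cost below 24.

24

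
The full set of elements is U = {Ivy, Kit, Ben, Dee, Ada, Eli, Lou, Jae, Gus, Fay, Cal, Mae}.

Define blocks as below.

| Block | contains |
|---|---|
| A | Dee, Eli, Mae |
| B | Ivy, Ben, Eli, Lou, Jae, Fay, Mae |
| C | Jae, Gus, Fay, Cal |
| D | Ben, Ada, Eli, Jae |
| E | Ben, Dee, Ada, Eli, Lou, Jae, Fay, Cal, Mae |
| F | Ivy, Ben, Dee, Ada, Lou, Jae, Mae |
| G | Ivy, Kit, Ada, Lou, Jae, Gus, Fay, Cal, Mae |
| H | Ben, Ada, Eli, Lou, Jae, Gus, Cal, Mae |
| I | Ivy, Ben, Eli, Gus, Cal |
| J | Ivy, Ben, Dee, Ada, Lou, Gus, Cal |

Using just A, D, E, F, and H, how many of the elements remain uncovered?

1

Union of A, D, E, F, H = {Ivy, Ben, Dee, Ada, Eli, Lou, Jae, Gus, Fay, Cal, Mae}.
Not covered: Kit — 1 element.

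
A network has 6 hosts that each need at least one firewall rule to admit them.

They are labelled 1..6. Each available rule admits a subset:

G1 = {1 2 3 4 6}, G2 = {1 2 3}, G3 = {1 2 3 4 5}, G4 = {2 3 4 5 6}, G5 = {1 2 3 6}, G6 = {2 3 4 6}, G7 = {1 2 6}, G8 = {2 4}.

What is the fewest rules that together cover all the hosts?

Take {G1, G3}. Their union is {1, 2, 3, 4, 5, 6}, which is all 6 hosts.
No single rule has all 6 hosts (the largest, G1, has 5), so 2 is optimal.

2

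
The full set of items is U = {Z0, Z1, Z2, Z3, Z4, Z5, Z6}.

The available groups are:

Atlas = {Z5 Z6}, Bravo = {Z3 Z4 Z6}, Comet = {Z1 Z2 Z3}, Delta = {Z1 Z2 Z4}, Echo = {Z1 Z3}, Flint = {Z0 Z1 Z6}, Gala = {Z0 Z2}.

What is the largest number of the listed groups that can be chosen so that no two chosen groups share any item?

3

Atlas, Echo, Gala are pairwise disjoint (Atlas={Z5,Z6}; Echo={Z1,Z3}; Gala={Z0,Z2}).
Every remaining group overlaps one of these, and no 4 of the listed groups are pairwise disjoint, so 3 is the maximum.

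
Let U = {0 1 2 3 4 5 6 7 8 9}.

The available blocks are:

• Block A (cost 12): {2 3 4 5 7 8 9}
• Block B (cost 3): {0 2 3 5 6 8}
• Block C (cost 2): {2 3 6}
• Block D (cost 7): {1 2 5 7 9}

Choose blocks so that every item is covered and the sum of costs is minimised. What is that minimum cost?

A, B, D together cover every item (A ∪ B ∪ D = {0, 1, 2, 3, 4, 5, 6, 7, 8, 9}); total cost 12 + 3 + 7 = 22.
No covering selection has total cost below 22.

22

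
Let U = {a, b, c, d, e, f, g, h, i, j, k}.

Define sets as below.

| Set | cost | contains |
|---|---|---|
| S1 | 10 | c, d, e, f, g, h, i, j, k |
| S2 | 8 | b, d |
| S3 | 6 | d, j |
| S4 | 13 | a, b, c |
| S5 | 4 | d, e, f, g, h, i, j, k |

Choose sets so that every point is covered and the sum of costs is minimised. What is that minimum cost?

S4, S5 together cover every point (S4 ∪ S5 = {a, b, c, d, e, f, g, h, i, j, k}); total cost 13 + 4 = 17.
No covering selection has total cost below 17.

17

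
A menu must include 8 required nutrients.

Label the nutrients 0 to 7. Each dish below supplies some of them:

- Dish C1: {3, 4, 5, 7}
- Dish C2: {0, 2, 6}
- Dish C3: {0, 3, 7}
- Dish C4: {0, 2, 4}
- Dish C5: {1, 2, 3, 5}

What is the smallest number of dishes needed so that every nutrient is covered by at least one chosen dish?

3

C1 and C2 and C5 together: C1 ∪ C2 ∪ C5 = {0, 1, 2, 3, 4, 5, 6, 7} — every nutrient is covered.
Only C5 contains 1, so C5 is forced; the remaining 4 nutrients need at least 2 more dishes (each remaining dish adds at most 2) — so at least 3 dishes are needed, and 3 is optimal.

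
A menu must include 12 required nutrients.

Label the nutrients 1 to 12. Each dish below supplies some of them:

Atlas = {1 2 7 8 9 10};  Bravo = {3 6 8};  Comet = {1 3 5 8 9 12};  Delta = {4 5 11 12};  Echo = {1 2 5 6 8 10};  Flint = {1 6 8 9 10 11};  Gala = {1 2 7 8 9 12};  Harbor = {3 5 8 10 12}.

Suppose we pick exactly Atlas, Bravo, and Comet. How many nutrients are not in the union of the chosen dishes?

Union of Atlas, Bravo, Comet = {1, 2, 3, 5, 6, 7, 8, 9, 10, 12}.
Not covered: 4, 11 — 2 nutrients.

2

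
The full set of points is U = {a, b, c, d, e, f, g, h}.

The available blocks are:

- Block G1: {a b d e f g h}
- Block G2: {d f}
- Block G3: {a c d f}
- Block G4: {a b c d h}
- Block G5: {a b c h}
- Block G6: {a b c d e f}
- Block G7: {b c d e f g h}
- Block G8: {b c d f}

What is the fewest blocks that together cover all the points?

G1 and G4 cover everything between them: the union {a, b, c, d, e, f, g, h} is all of U.
No single block has all 8 points (the largest, G1, has 7), so 2 is optimal.

2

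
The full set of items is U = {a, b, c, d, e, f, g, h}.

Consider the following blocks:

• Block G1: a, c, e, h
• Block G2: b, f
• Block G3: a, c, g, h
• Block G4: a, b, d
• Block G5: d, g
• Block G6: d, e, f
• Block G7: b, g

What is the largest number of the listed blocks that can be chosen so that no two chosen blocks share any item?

G1, G2, G5 are pairwise disjoint (G1={a,c,e,h}; G2={b,f}; G5={d,g}).
Every remaining block overlaps one of these, and no 4 of the listed blocks are pairwise disjoint, so 3 is the maximum.

3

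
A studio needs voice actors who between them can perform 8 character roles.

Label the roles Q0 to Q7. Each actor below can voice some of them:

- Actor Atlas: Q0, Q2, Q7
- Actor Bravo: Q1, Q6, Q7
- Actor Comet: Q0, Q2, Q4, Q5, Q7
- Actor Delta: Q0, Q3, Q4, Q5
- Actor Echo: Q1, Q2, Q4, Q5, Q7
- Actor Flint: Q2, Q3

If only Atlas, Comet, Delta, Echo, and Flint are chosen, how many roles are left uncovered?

1

Union of Atlas, Comet, Delta, Echo, Flint = {Q0, Q1, Q2, Q3, Q4, Q5, Q7}.
Not covered: Q6 — 1 role.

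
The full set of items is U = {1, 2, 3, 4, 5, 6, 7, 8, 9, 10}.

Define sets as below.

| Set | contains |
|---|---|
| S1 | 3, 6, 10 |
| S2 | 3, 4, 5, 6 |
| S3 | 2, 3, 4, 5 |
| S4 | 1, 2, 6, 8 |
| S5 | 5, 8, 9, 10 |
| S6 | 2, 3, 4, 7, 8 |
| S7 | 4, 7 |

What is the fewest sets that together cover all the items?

3

S4, S5, and S6 cover everything between them: the union {1, 2, 3, 4, 5, 6, 7, 8, 9, 10} is all of U.
Only S4 contains 1, so S4 is forced; the remaining 6 items need at least 2 more sets (each remaining set adds at most 3) — so at least 3 sets are needed, and 3 is optimal.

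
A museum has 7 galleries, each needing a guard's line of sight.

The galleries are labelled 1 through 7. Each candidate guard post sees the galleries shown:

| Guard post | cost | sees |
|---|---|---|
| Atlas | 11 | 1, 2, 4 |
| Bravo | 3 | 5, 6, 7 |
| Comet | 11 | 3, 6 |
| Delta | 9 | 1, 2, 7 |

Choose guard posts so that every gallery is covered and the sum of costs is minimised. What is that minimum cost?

Atlas, Bravo, Comet together cover every gallery (Atlas ∪ Bravo ∪ Comet = {1, 2, 3, 4, 5, 6, 7}); total cost 11 + 3 + 11 = 25.
No covering selection has total cost below 25.

25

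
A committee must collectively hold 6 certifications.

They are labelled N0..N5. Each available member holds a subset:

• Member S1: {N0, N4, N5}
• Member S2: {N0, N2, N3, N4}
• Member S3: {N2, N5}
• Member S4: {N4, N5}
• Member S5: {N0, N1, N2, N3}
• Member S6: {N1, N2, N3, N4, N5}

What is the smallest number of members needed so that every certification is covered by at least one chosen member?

2

S4 and S5 together: S4 ∪ S5 = {N0, N1, N2, N3, N4, N5} — every certification is covered.
No single member has all 6 certifications (the largest, S6, has 5), so 2 is optimal.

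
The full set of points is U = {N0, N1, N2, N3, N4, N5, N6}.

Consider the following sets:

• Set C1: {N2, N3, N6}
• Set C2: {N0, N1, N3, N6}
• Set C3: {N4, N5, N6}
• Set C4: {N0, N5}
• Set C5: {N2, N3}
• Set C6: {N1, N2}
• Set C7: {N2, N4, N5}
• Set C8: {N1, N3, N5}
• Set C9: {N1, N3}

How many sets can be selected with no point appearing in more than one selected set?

C3, C9 are pairwise disjoint (C3={N4,N5,N6}; C9={N1,N3}).
Every remaining set overlaps one of these, and no 3 of the listed sets are pairwise disjoint, so 2 is the maximum.

2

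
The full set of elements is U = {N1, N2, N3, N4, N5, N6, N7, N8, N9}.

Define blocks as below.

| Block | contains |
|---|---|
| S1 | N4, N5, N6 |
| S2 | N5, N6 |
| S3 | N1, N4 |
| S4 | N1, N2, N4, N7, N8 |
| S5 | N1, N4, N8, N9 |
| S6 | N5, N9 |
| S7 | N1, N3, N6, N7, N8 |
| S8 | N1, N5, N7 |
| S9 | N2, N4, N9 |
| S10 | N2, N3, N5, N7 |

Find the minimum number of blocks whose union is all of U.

3

S6, S7, and S9 cover everything between them: the union {N1, N2, N3, N4, N5, N6, N7, N8, N9} is all of U.
No 2 of the 10 blocks cover everything (all 45 combinations miss at least one element), so 3 is optimal.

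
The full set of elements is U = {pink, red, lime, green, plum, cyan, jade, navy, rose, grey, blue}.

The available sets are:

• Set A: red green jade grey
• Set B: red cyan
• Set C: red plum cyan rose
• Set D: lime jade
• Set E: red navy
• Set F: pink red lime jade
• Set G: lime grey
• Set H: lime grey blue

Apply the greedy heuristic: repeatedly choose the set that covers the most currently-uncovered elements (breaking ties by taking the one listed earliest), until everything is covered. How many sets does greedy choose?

5

Greedy: pick A (covers 4 new) → pick C (covers 3 new) → pick F (covers 2 new) → pick E (covers 1 new) → pick H (covers 1 new). Total picks: 5.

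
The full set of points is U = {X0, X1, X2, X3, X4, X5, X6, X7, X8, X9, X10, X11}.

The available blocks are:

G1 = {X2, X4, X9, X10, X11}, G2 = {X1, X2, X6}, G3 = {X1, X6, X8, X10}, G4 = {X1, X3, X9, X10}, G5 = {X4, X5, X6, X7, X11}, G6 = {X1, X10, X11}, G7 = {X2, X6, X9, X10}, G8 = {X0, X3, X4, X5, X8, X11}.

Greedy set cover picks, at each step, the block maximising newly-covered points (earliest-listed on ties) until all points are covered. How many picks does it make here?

4

Greedy: pick G8 (covers 6 new) → pick G7 (covers 4 new) → pick G2 (covers 1 new) → pick G5 (covers 1 new). Total picks: 4.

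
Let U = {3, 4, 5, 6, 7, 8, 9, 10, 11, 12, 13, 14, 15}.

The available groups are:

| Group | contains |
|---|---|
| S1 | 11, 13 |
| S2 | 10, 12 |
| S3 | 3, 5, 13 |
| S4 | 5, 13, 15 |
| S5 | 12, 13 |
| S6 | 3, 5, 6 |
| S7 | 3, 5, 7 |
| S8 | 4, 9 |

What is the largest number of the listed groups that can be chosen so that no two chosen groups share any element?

4

S1, S2, S7, S8 are pairwise disjoint (S1={11,13}; S2={10,12}; S7={3,5,7}; S8={4,9}).
Every remaining group overlaps one of these, and no 5 of the listed groups are pairwise disjoint, so 4 is the maximum.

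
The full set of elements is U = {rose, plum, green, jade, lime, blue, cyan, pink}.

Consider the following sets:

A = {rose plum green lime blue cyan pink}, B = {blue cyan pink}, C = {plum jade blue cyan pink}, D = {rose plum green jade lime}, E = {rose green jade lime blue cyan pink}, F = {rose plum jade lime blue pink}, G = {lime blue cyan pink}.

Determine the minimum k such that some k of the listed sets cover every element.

2

C and E together: C ∪ E = {rose, plum, green, jade, lime, blue, cyan, pink} — every element is covered.
No single set has all 8 elements (the largest, A, has 7), so 2 is optimal.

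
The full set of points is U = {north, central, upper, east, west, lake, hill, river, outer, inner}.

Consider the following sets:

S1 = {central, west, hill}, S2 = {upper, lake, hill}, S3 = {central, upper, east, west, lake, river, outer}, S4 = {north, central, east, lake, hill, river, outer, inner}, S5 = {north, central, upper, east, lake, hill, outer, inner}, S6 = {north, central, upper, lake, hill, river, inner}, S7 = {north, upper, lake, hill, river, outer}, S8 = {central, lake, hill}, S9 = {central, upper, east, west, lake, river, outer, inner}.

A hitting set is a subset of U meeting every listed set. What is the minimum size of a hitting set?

2

H = {central, upper} meets every set (each contains at least one member of H), and |H| = 2.
No single point lies in every set, so at least 2 are needed and 2 is optimal.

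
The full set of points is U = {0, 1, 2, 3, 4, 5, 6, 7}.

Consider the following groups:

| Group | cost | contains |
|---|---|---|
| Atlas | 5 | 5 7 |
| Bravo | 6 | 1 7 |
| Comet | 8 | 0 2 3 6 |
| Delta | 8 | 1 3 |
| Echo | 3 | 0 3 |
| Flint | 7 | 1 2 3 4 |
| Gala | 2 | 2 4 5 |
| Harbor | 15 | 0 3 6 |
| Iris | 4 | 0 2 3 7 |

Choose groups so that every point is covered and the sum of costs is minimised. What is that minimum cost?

Bravo, Comet, Gala together cover every point (Bravo ∪ Comet ∪ Gala = {0, 1, 2, 3, 4, 5, 6, 7}); total cost 6 + 8 + 2 = 16.
The greedy pick Gala, Iris, Bravo, Comet costs 20; no covering selection beats 16.

16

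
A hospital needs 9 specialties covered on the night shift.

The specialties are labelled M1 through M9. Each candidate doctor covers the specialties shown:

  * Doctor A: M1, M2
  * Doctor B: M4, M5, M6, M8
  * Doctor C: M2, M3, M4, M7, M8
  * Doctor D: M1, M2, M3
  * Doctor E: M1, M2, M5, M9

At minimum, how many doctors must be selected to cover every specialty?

3

Take {B, C, E}. Their union is {M1, M2, M3, M4, M5, M6, M7, M8, M9}, which is all 9 specialties.
Only B contains M6, so B is forced; the remaining 5 specialties need at least 2 more doctors (each remaining doctor adds at most 3) — so at least 3 doctors are needed, and 3 is optimal.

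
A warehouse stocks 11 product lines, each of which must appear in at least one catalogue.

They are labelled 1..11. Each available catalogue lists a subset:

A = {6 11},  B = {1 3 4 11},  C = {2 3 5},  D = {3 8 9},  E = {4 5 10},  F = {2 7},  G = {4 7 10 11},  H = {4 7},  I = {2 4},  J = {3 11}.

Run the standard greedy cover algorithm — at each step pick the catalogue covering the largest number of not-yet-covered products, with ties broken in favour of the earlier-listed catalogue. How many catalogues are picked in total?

5

Greedy: pick B (covers 4 new) → pick C (covers 2 new) → pick D (covers 2 new) → pick G (covers 2 new) → pick A (covers 1 new). Total picks: 5.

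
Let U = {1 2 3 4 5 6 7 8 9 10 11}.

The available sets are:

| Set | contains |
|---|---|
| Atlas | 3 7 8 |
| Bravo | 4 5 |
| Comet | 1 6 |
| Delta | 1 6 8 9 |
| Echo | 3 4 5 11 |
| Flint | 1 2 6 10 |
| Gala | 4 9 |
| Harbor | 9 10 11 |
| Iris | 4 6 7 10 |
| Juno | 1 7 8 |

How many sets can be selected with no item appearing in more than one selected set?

Atlas, Bravo, Comet, Harbor are pairwise disjoint (Atlas={3,7,8}; Bravo={4,5}; Comet={1,6}; Harbor={9,10,11}).
Every remaining set overlaps one of these, and no 5 of the listed sets are pairwise disjoint, so 4 is the maximum.

4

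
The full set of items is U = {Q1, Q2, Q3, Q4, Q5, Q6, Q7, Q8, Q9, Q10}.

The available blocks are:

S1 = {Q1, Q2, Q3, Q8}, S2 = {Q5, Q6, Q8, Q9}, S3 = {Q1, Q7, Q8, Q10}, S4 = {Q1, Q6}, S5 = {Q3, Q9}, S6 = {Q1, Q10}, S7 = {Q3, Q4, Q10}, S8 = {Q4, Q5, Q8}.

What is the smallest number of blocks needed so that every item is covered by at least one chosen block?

4

Take {S1, S2, S3, S7}. Their union is {Q1, Q2, Q3, Q4, Q5, Q6, Q7, Q8, Q9, Q10}, which is all 10 items.
No 3 of the 8 blocks cover everything (all 56 combinations miss at least one item), so 4 is optimal.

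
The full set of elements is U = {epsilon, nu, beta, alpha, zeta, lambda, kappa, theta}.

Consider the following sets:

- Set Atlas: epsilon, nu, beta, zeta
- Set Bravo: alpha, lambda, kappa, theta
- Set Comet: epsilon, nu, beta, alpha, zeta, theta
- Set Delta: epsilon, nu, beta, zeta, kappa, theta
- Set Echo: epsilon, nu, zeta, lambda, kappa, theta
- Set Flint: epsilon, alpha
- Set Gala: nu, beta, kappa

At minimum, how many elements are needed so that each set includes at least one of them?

H = {nu, alpha} meets every set (each contains at least one member of H), and |H| = 2.
The sets Flint, Gala are pairwise disjoint, so any hitting set needs a separate element for each — at least 2. Hence 2 is optimal.

2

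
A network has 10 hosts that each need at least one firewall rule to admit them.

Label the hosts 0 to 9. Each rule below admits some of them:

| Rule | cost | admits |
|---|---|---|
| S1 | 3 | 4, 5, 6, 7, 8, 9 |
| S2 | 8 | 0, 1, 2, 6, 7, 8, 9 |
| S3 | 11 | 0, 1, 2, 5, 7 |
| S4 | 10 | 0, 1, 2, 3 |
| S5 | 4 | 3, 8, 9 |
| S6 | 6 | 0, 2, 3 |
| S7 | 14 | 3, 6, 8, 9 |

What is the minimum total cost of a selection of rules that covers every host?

13

S1, S4 together cover every host (S1 ∪ S4 = {0, 1, 2, 3, 4, 5, 6, 7, 8, 9}); total cost 3 + 10 = 13.
The greedy pick S1, S6, S2 costs 17; no covering selection beats 13.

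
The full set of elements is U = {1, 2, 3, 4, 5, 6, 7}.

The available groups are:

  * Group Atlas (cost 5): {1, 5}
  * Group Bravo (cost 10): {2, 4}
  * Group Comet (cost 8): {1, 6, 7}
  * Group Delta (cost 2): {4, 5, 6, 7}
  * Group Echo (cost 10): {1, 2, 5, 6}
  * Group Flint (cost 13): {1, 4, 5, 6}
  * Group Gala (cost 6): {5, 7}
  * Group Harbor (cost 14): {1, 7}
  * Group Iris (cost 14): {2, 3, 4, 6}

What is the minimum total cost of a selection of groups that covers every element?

Atlas, Delta, Iris together cover every element (Atlas ∪ Delta ∪ Iris = {1, 2, 3, 4, 5, 6, 7}); total cost 5 + 2 + 14 = 21.
No covering selection has total cost below 21.

21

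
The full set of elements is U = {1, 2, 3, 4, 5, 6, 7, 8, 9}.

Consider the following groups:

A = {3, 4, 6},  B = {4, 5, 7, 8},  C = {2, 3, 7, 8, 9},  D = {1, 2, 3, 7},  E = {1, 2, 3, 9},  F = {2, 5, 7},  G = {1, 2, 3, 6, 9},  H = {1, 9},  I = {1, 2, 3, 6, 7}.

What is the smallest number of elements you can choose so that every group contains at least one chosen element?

Take T = {3, 5, 9}. Each listed group contains at least one of these, so T is a hitting set of size 3.
The groups A, F, H are pairwise disjoint, so any hitting set needs a separate element for each — at least 3. Hence 3 is optimal.

3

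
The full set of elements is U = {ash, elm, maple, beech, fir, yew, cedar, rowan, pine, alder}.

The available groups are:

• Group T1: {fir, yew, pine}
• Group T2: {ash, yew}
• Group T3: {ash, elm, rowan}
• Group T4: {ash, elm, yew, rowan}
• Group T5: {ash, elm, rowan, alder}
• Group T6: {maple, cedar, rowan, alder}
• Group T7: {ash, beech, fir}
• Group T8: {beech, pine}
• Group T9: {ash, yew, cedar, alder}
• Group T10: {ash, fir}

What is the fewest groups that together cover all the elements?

T1 and T5 and T6 and T7 together: T1 ∪ T5 ∪ T6 ∪ T7 = {ash, elm, maple, beech, fir, yew, cedar, rowan, pine, alder} — every element is covered.
No 3 of the 10 groups cover everything (all 120 combinations miss at least one element), so 4 is optimal.

4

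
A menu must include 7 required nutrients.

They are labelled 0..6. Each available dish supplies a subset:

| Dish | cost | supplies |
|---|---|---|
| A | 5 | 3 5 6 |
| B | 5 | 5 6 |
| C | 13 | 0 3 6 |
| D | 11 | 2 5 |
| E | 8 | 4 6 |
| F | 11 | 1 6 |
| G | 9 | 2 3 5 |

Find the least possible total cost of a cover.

41

C, E, F, G together cover every nutrient (C ∪ E ∪ F ∪ G = {0, 1, 2, 3, 4, 5, 6}); total cost 13 + 8 + 11 + 9 = 41.
The greedy pick A, E, G, F, C costs 46; no covering selection beats 41.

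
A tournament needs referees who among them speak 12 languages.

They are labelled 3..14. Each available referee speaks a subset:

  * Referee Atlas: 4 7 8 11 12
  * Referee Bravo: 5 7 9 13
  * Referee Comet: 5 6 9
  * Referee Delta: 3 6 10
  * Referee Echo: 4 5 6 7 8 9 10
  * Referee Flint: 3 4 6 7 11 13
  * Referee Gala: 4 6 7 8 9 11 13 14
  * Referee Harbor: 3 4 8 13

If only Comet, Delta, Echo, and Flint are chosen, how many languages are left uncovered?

2

Union of Comet, Delta, Echo, Flint = {3, 4, 5, 6, 7, 8, 9, 10, 11, 13}.
Not covered: 12, 14 — 2 languages.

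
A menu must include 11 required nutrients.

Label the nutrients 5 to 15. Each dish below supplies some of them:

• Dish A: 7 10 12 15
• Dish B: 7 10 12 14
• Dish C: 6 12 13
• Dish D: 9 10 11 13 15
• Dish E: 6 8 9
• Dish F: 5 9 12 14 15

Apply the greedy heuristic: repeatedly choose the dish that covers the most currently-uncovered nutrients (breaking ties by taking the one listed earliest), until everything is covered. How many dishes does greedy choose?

4

Greedy: pick D (covers 5 new) → pick B (covers 3 new) → pick E (covers 2 new) → pick F (covers 1 new). Total picks: 4.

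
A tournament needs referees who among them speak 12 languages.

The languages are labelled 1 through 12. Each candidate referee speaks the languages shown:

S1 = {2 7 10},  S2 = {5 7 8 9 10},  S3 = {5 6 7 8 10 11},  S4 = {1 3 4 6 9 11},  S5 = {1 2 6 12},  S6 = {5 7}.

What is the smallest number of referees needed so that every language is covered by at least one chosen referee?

Take {S2, S4, S5}. Their union is {1, 2, 3, 4, 5, 6, 7, 8, 9, 10, 11, 12}, which is all 12 languages.
Only S4 contains 3, so S4 is forced; the remaining 6 languages need at least 2 more referees (each remaining referee adds at most 4) — so at least 3 referees are needed, and 3 is optimal.

3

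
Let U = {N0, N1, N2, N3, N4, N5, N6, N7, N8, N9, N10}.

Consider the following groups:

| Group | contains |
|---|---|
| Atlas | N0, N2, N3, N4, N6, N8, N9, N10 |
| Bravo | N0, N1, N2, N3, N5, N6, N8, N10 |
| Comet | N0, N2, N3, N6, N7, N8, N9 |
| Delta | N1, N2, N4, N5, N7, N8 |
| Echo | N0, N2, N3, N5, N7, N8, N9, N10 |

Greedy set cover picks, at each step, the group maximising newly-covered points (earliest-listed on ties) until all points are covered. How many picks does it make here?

2

Greedy: pick Atlas (covers 8 new) → pick Delta (covers 3 new). Total picks: 2.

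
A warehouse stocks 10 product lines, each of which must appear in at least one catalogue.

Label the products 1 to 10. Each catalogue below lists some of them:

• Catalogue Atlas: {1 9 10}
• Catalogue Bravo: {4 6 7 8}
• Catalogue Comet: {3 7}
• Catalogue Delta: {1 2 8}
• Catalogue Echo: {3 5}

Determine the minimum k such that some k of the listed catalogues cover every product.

4

Take {Atlas, Bravo, Delta, Echo}. Their union is {1, 2, 3, 4, 5, 6, 7, 8, 9, 10}, which is all 10 products.
Only Delta contains 2, so Delta is forced; the remaining 7 products need at least 3 more catalogues (each remaining catalogue adds at most 3) — so at least 4 catalogues are needed, and 4 is optimal.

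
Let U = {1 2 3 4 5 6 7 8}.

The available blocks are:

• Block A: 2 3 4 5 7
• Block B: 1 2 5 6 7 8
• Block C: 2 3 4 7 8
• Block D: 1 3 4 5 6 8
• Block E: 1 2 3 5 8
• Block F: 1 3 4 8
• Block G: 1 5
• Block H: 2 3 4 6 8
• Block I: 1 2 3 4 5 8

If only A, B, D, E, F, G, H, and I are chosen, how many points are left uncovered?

Union of A, B, D, E, F, G, H, I = {1, 2, 3, 4, 5, 6, 7, 8} — that's every point, so 0 are uncovered.

0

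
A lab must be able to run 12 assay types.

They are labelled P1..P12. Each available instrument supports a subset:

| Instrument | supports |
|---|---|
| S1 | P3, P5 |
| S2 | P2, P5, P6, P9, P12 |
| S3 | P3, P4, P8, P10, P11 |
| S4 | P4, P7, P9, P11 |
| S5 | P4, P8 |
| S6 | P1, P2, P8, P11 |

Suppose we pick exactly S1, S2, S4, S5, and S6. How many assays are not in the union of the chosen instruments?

1

Union of S1, S2, S4, S5, S6 = {P1, P2, P3, P4, P5, P6, P7, P8, P9, P11, P12}.
Not covered: P10 — 1 assay.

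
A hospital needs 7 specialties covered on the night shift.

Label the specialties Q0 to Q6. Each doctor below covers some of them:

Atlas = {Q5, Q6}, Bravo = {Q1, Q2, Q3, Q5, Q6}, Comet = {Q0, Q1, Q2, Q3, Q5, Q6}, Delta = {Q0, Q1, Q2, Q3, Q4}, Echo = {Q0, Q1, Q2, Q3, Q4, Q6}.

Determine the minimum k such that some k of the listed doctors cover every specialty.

Take {Bravo, Echo}. Their union is {Q0, Q1, Q2, Q3, Q4, Q5, Q6}, which is all 7 specialties.
No single doctor has all 7 specialties (the largest, Comet, has 6), so 2 is optimal.

2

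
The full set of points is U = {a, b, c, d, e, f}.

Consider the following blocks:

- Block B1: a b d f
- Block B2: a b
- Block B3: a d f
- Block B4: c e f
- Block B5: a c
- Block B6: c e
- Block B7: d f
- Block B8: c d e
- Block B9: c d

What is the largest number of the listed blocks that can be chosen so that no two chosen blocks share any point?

B2, B6, B7 are pairwise disjoint (B2={a,b}; B6={c,e}; B7={d,f}).
Every remaining block overlaps one of these, and no 4 of the listed blocks are pairwise disjoint, so 3 is the maximum.

3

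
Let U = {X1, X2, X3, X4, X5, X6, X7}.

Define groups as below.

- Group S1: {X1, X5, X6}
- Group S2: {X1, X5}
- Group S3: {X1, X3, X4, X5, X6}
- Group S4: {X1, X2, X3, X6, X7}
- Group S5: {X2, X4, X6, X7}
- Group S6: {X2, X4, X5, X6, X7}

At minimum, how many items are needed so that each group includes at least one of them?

2

The 2 items {X5, X6} hit every group.
The groups S2, S5 are pairwise disjoint, so any hitting set needs a separate item for each — at least 2. Hence 2 is optimal.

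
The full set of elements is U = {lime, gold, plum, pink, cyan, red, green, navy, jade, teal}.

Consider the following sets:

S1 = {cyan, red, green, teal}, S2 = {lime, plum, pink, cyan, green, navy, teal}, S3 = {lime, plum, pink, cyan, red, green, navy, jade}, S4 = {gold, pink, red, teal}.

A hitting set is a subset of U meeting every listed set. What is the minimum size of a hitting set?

2

H = {pink, red} meets every set (each contains at least one member of H), and |H| = 2.
No single element lies in every set, so at least 2 are needed and 2 is optimal.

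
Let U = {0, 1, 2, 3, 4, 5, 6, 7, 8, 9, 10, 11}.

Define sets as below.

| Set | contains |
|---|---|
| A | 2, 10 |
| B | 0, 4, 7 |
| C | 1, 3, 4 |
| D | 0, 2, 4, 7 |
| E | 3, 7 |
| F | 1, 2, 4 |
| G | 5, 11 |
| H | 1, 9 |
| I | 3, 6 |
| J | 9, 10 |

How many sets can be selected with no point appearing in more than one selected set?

A, B, G, H, I are pairwise disjoint (A={2,10}; B={0,4,7}; G={5,11}; H={1,9}; I={3,6}).
Every remaining set overlaps one of these, and no 6 of the listed sets are pairwise disjoint, so 5 is the maximum.

5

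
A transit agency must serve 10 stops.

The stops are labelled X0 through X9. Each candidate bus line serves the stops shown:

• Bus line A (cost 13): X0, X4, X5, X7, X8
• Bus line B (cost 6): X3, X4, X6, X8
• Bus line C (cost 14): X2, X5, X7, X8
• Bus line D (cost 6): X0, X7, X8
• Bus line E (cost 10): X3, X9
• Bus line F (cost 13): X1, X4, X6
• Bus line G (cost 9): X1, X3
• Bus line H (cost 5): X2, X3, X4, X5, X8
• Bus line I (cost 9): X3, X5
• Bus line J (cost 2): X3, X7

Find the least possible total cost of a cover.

34

D, E, F, H together cover every stop (D ∪ E ∪ F ∪ H = {X0, X1, X2, X3, X4, X5, X6, X7, X8, X9}); total cost 6 + 10 + 13 + 5 = 34.
The greedy pick H, J, B, D, G, E costs 38; no covering selection beats 34.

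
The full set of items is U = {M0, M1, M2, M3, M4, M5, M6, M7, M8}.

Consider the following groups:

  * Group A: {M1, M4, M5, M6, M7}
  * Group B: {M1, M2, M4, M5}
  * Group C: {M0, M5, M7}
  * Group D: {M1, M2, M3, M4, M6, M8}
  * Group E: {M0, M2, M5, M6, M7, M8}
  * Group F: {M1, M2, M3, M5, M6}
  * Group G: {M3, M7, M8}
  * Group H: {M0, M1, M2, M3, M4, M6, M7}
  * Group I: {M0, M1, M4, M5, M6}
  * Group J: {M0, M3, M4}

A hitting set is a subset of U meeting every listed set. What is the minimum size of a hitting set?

The 2 items {M3, M5} hit every group.
The groups C, D are pairwise disjoint, so any hitting set needs a separate item for each — at least 2. Hence 2 is optimal.

2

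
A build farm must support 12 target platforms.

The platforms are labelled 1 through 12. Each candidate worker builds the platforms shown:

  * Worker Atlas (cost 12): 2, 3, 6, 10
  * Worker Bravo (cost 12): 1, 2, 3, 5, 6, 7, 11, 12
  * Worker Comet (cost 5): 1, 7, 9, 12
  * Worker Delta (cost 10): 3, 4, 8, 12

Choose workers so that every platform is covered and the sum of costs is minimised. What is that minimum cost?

Atlas, Bravo, Comet, Delta together cover every platform (Atlas ∪ Bravo ∪ Comet ∪ Delta = {1, 2, 3, 4, 5, 6, 7, 8, 9, 10, 11, 12}); total cost 12 + 12 + 5 + 10 = 39.
No covering selection has total cost below 39.

39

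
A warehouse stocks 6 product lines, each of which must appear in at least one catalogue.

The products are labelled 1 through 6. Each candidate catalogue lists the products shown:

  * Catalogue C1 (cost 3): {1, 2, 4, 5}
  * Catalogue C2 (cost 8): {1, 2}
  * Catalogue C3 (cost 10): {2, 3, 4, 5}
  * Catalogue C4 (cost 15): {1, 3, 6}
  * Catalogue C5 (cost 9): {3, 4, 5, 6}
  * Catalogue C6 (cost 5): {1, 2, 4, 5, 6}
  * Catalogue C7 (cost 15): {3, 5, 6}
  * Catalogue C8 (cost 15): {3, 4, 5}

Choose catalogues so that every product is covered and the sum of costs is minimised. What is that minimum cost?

12

C1, C5 together cover every product (C1 ∪ C5 = {1, 2, 3, 4, 5, 6}); total cost 3 + 9 = 12.
No covering selection has total cost below 12.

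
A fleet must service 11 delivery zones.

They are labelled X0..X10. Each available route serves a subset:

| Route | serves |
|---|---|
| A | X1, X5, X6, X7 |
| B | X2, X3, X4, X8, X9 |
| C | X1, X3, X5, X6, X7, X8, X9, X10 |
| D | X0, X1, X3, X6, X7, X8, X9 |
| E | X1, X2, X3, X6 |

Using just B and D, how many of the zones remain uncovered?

2

Union of B, D = {X0, X1, X2, X3, X4, X6, X7, X8, X9}.
Not covered: X5, X10 — 2 zones.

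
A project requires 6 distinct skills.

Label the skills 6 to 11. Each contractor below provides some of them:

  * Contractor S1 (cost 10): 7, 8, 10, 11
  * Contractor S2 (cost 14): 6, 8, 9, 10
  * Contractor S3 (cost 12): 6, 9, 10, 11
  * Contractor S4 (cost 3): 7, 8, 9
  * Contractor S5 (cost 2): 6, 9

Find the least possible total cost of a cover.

S1, S5 together cover every skill (S1 ∪ S5 = {6, 7, 8, 9, 10, 11}); total cost 10 + 2 = 12.
The greedy pick S4, S5, S1 costs 15; no covering selection beats 12.

12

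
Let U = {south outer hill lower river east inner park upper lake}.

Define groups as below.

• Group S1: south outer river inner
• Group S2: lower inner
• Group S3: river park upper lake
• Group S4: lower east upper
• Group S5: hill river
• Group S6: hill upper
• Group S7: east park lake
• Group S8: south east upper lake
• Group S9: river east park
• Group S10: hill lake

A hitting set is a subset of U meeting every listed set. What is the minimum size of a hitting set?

Take H = {hill, east, inner, upper}. Each listed group contains at least one of these, so H is a hitting set of size 4.
No choice of 3 items meets every group, so 4 is the minimum.

4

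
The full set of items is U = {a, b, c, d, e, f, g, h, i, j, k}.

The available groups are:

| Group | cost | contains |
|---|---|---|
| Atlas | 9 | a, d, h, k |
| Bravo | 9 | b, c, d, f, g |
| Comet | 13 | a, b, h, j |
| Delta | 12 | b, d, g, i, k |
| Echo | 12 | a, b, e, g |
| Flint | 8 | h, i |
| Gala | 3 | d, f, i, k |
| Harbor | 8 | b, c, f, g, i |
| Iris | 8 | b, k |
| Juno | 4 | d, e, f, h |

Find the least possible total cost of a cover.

Comet, Gala, Harbor, Juno together cover every item (Comet ∪ Gala ∪ Harbor ∪ Juno = {a, b, c, d, e, f, g, h, i, j, k}); total cost 13 + 3 + 8 + 4 = 28.
No covering selection has total cost below 28.

28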